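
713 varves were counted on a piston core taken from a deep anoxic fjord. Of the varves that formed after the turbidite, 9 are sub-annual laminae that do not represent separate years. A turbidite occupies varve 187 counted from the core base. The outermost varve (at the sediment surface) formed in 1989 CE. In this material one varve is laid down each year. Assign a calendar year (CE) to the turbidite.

1472 CE

Between varve 187 and the sediment surface there are 713 − 187 = 526 varves.
526 − 9 false = 517 true varves after the turbidite.
The varve at the sediment surface is 1989 CE, so the turbidite dates to 1989 − 517 = 1472 CE.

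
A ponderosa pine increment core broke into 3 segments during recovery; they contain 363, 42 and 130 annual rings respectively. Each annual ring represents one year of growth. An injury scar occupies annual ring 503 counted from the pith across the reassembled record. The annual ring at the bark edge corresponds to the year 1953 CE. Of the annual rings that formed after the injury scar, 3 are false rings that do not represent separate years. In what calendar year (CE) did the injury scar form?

1924 CE

Total annual rings = 363 + 42 + 130 = 535.
535 − 503 = 32 annual rings lie beyond the injury scar toward the bark edge.
Excluding 3 false annual rings: 32 − 3 = 29.
The annual ring at the bark edge is 1953 CE, so the injury scar dates to 1953 − 29 = 1924 CE.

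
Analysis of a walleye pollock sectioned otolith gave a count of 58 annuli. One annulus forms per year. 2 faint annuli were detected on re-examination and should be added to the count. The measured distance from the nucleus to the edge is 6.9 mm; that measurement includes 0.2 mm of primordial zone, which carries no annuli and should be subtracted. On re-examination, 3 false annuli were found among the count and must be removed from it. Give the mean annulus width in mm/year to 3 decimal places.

After corrections the count is 58 − 3 + 2 = 57 annuli.
Removing the 0.2 mm offcut leaves 6.9 − 0.2 = 6.7 mm.
Mean rate = 6.7 mm / 57 years ≈ 0.118 mm/year.

0.118 mm/year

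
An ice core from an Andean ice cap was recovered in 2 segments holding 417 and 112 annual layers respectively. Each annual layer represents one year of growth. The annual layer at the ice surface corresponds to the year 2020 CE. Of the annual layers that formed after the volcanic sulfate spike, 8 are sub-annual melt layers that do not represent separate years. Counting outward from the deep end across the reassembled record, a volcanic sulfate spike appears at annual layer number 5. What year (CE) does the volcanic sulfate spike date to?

Total annual layers = 417 + 112 = 529.
Between annual layer 5 and the ice surface there are 529 − 5 = 524 annual layers.
524 − 8 false = 516 true annual layers after the volcanic sulfate spike.
The annual layer at the ice surface is 2020 CE, so the volcanic sulfate spike dates to 2020 − 516 = 1504 CE.

1504 CE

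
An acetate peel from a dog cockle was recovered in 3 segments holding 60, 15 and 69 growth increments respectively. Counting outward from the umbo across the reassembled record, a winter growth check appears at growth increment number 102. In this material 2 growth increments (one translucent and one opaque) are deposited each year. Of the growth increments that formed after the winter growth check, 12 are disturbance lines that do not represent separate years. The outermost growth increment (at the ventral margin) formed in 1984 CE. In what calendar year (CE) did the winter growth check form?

1969 CE

Total growth increments = 60 + 15 + 69 = 144.
The winter growth check sits at growth increment 102 from the umbo, so 144 − 102 = 42 growth increments formed after it.
Excluding 12 false growth increments: 42 − 12 = 30.
Dividing by 2 growth increments per year: 30 / 2 = 15 years.
Counting back 15 years from 1984 CE places the winter growth check in 1984 − 15 = 1969 CE.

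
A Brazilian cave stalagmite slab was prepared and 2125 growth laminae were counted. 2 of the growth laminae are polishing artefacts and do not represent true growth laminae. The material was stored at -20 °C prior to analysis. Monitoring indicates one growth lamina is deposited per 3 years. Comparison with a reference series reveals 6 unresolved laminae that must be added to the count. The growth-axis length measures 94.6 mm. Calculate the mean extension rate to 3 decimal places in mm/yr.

0.015 mm/yr

True growth lamina count = 2125 − 2 + 6 = 2129.
Multiplying by 3 years per growth lamina: 2129 × 3 = 6387 years.
Extension rate ≈ 94.6 / 6387 = 0.015 mm/yr.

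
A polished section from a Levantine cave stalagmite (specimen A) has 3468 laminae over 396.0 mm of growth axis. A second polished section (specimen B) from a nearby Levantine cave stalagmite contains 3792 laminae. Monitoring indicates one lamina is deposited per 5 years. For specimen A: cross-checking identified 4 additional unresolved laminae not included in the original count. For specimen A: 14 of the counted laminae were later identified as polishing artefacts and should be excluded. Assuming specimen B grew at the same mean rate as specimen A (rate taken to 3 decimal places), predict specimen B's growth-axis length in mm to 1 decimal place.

Specimen A: true lamina count = 3468 − 14 + 4 = 3458.
Specimen A: at 5 years per lamina, 3458 × 5 = 17290 years.
A: Extension rate ≈ 396.0 / 17290 = 0.023 mm/yr.
Specimen B: multiplying by 5 years per lamina: 3792 × 5 = 18960 years. Length of B = 0.023 × 18960 = 436.1 mm.

436.1 mm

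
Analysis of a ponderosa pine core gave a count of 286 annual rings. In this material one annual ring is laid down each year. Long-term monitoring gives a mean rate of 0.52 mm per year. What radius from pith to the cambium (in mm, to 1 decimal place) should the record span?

286 years of growth are recorded.
Predicted length = 0.52 mm/year × 286 years = 148.7 mm.

148.7 mm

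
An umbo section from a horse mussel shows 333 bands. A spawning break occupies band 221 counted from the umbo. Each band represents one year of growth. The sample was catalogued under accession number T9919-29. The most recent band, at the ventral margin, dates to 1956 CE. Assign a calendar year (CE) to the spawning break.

Between band 221 and the ventral margin there are 333 − 221 = 112 bands.
The band at the ventral margin is 1956 CE, so the spawning break dates to 1956 − 112 = 1844 CE.

1844 CE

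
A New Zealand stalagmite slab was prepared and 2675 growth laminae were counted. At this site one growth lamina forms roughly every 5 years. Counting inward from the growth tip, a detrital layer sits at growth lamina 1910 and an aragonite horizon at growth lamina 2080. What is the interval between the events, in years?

850 yr

2080 − 1910 = 170 growth laminae lie between the two events.
170 growth laminae at 5 years each span 170 × 5 = 850 years.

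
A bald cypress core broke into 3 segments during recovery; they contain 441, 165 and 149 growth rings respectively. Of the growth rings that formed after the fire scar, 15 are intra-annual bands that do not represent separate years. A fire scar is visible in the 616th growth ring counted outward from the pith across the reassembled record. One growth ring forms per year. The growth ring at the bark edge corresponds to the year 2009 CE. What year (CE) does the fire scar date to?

1885 CE

Total growth rings = 441 + 165 + 149 = 755.
755 − 616 = 139 growth rings lie beyond the fire scar toward the bark edge.
Excluding 15 false growth rings: 139 − 15 = 124.
Counting back 124 years from 2009 CE places the fire scar in 2009 − 124 = 1885 CE.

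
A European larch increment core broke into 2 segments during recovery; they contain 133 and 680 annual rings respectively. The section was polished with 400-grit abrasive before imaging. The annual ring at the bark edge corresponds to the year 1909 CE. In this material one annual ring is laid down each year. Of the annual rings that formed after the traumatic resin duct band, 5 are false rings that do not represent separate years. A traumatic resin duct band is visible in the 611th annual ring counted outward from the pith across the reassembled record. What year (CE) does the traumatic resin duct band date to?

1712 CE

Total annual rings = 133 + 680 = 813.
The traumatic resin duct band sits at annual ring 611 from the pith, so 813 − 611 = 202 annual rings formed after it.
Removing the 5 false annual rings leaves 202 − 5 = 197 true annual rings beyond the traumatic resin duct band.
1909 − 197 = 1712 CE.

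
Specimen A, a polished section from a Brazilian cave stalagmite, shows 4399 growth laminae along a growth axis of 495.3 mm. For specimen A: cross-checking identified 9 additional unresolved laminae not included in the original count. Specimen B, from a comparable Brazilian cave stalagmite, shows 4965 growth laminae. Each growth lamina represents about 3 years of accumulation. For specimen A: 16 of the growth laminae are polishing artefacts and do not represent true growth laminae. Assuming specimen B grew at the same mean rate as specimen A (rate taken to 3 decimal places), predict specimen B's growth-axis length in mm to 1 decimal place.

566.0 mm

Specimen A: adjusted count: 4399 − 16 + 9 = 4392 growth laminae.
Specimen A: 4392 growth laminae at 3 years each span 4392 × 3 = 13176 years.
A: Mean rate = 495.3 mm / 13176 years ≈ 0.038 mm/year.
Specimen B: at 3 years per growth lamina, 4965 × 3 = 14895 years. B's length ≈ 0.038 × 14895 = 566.0 mm.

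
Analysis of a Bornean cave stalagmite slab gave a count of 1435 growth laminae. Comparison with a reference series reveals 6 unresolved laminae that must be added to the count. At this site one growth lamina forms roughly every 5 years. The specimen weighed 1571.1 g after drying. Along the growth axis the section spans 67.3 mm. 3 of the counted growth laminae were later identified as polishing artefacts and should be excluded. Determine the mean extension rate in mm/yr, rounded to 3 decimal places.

True growth lamina count = 1435 − 3 + 6 = 1438.
At 5 years per growth lamina, 1438 × 5 = 7190 years.
Extension rate ≈ 67.3 / 7190 = 0.009 mm/yr.

0.009 mm/yr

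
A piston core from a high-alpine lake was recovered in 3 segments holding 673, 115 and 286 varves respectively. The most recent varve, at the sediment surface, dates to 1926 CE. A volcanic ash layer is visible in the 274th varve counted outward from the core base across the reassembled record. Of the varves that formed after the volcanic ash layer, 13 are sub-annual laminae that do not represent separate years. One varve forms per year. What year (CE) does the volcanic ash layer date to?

Total varves = 673 + 115 + 286 = 1074.
The volcanic ash layer sits at varve 274 from the core base, so 1074 − 274 = 800 varves formed after it.
Removing the 13 false varves leaves 800 − 13 = 787 true varves beyond the volcanic ash layer.
Counting back 787 years from 1926 CE places the volcanic ash layer in 1926 − 787 = 1139 CE.

1139 CE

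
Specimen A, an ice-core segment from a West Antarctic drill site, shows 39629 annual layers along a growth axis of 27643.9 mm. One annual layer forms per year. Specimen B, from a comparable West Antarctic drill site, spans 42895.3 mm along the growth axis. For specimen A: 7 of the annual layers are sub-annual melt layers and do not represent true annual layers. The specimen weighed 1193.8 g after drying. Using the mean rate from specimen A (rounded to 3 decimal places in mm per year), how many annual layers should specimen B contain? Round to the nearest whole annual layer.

Specimen A: adjusted count: 39629 − 7 = 39622 annual layers.
A: Mean rate = 27643.9 mm / 39622 years ≈ 0.698 mm/year.
B spans 42895.3 / 0.698 = 61454.58 years ≈ 61455 annual layers.

61455 annual layers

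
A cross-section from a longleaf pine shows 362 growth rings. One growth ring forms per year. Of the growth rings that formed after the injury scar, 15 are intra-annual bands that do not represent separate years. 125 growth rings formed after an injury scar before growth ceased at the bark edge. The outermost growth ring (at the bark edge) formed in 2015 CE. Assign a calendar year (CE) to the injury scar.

1905 CE

There are 125 growth rings younger than the injury scar.
Removing the 15 false growth rings leaves 125 − 15 = 110 true growth rings beyond the injury scar.
The growth ring at the bark edge is 2015 CE, so the injury scar dates to 2015 − 110 = 1905 CE.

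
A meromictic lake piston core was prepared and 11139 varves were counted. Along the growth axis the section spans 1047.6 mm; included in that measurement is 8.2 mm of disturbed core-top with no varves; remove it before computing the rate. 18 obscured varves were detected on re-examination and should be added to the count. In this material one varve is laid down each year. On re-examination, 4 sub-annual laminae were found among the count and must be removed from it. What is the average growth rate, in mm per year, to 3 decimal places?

After corrections the count is 11139 − 4 + 18 = 11153 varves.
Net length = 1047.6 − 8.2 = 1039.4 mm.
1039.4 mm over 11153 years gives 1039.4 / 11153 ≈ 0.093 mm per year.

0.093 mm per year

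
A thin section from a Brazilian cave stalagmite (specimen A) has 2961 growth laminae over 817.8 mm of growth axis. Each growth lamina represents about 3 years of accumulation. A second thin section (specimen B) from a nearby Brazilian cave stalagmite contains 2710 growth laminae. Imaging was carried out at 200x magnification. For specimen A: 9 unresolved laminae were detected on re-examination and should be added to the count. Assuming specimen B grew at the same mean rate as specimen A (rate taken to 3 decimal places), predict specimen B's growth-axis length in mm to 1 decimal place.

748.0 mm

Specimen A: correcting the raw count gives 2961 + 9 = 2970 true growth laminae.
Specimen A: multiplying by 3 years per growth lamina: 2970 × 3 = 8910 years.
A: Mean rate = 817.8 mm / 8910 years ≈ 0.092 mm/yr.
Specimen B: multiplying by 3 years per growth lamina: 2710 × 3 = 8130 years. For B, 0.092 mm/year × 8130 years = 748.0 mm.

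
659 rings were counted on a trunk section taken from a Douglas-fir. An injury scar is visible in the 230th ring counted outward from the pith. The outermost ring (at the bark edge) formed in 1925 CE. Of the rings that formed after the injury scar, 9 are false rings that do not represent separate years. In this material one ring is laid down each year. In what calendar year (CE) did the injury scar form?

1505 CE

Between ring 230 and the bark edge there are 659 − 230 = 429 rings.
Excluding 9 false rings: 429 − 9 = 420.
Counting back 420 years from 1925 CE places the injury scar in 1925 − 420 = 1505 CE.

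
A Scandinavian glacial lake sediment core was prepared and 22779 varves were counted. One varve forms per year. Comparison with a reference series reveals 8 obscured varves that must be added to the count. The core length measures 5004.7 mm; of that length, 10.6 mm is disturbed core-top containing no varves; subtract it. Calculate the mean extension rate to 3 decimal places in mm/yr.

0.219 mm/yr

Correcting the raw count gives 22779 + 8 = 22787 true varves.
Net length = 5004.7 − 10.6 = 4994.1 mm.
4994.1 mm over 22787 years gives 4994.1 / 22787 ≈ 0.219 mm/yr.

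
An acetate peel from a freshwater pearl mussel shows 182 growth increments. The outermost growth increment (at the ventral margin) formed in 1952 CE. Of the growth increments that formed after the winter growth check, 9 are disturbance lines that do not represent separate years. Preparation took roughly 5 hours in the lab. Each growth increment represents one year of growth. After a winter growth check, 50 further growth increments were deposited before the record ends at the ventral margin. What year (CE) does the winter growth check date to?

1911 CE

50 growth increments post-date the winter growth check.
50 − 9 false = 41 true growth increments after the winter growth check.
1952 − 41 = 1911 CE.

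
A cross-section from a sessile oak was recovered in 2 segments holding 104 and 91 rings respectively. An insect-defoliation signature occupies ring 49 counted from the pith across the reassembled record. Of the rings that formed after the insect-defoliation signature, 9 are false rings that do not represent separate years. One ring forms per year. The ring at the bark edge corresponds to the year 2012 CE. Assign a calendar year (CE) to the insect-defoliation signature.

1875 CE

Total rings = 104 + 91 = 195.
195 − 49 = 146 rings lie beyond the insect-defoliation signature toward the bark edge.
146 − 9 false = 137 true rings after the insect-defoliation signature.
The ring at the bark edge is 2012 CE, so the insect-defoliation signature dates to 2012 − 137 = 1875 CE.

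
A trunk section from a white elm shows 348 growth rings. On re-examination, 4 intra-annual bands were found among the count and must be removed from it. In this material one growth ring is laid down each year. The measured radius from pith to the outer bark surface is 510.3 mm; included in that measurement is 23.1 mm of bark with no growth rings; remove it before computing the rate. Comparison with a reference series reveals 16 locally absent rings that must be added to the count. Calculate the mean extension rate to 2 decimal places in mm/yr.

True growth ring count = 348 − 4 + 16 = 360.
The growth record spans 510.3 − 23.1 = 487.2 mm.
Mean rate = 487.2 mm / 360 years ≈ 1.35 mm/yr.

1.35 mm/yr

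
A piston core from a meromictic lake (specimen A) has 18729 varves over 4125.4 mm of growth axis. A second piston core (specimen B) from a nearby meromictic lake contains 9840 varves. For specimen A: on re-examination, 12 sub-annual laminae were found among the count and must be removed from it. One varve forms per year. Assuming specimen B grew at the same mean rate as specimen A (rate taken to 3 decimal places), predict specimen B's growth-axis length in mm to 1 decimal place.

2164.8 mm

Specimen A: true varve count = 18729 − 12 = 18717.
A: Extension rate ≈ 4125.4 / 18717 = 0.220 mm per year.
Length of B = 0.220 × 9840 = 2164.8 mm.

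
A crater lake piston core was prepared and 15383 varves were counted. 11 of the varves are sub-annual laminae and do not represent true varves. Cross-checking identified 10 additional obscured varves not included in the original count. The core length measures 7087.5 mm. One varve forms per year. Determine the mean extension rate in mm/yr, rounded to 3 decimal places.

0.461 mm/yr

Correcting the raw count gives 15383 − 11 + 10 = 15382 true varves.
Extension rate ≈ 7087.5 / 15382 = 0.461 mm/yr.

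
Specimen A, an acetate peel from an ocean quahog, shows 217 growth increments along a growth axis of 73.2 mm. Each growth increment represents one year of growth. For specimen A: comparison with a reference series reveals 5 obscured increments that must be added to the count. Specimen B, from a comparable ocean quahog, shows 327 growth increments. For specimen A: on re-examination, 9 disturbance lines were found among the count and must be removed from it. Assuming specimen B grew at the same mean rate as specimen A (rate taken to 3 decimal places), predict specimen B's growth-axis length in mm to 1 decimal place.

112.5 mm

Specimen A: correcting the raw count gives 217 − 9 + 5 = 213 true growth increments.
A: Mean rate = 73.2 mm / 213 years ≈ 0.344 mm per year.
B's length ≈ 0.344 × 327 = 112.5 mm.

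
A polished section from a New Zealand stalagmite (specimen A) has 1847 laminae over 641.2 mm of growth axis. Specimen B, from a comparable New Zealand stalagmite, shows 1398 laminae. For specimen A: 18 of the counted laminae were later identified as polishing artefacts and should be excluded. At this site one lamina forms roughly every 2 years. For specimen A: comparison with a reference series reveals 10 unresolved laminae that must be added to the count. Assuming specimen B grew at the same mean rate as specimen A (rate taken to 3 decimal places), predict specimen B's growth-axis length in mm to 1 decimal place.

486.5 mm

Specimen A: after corrections the count is 1847 − 18 + 10 = 1839 laminae.
Specimen A: at 2 years per lamina, 1839 × 2 = 3678 years.
A: 641.2 mm over 3678 years gives 641.2 / 3678 ≈ 0.174 mm per year.
Specimen B: 1398 laminae at 2 years each span 1398 × 2 = 2796 years. For B, 0.174 mm/year × 2796 years = 486.5 mm.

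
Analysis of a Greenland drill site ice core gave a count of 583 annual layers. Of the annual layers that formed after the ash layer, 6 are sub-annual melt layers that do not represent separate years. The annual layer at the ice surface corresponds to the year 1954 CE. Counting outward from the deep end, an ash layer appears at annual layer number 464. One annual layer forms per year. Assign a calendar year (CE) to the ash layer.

The ash layer sits at annual layer 464 from the deep end, so 583 − 464 = 119 annual layers formed after it.
119 − 6 false = 113 true annual layers after the ash layer.
1954 − 113 = 1841 CE.

1841 CE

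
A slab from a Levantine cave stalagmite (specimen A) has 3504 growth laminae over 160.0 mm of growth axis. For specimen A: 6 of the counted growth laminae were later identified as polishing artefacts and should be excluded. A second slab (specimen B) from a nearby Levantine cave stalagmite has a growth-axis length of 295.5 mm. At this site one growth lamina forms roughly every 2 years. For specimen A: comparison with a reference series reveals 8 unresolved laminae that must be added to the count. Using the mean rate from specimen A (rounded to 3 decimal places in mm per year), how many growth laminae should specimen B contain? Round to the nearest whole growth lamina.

6424 growth laminae

Specimen A: after corrections the count is 3504 − 6 + 8 = 3506 growth laminae.
Specimen A: multiplying by 2 years per growth lamina: 3506 × 2 = 7012 years.
A: Mean rate = 160.0 mm / 7012 years ≈ 0.023 mm/yr.
B spans 295.5 / 0.023 = 12847.83 years; at 2 years per growth lamina that is 12847.83 / 2 ≈ 6424 growth laminae.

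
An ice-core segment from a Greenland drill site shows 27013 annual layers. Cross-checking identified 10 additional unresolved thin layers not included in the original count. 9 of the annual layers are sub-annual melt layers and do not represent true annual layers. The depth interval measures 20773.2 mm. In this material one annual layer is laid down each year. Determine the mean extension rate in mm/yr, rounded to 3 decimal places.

True annual layer count = 27013 − 9 + 10 = 27014.
Extension rate ≈ 20773.2 / 27014 = 0.769 mm/yr.

0.769 mm/yr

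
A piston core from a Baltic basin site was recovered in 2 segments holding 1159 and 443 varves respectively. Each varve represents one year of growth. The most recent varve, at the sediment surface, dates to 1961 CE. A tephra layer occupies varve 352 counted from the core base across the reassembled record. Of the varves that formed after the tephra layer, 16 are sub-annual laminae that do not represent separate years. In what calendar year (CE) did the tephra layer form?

727 CE

Total varves = 1159 + 443 = 1602.
1602 − 352 = 1250 varves lie beyond the tephra layer toward the sediment surface.
Excluding 16 false varves: 1250 − 16 = 1234.
Counting back 1234 years from 1961 CE places the tephra layer in 1961 − 1234 = 727 CE.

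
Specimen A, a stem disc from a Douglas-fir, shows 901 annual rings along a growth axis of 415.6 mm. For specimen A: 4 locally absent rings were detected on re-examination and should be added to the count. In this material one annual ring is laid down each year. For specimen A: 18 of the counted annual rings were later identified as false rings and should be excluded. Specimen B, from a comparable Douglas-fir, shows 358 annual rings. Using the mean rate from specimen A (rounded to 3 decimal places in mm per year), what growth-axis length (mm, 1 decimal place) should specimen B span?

Specimen A: correcting the raw count gives 901 − 18 + 4 = 887 true annual rings.
A: Mean rate = 415.6 mm / 887 years ≈ 0.469 mm per year.
B's length ≈ 0.469 × 358 = 167.9 mm.

167.9 mm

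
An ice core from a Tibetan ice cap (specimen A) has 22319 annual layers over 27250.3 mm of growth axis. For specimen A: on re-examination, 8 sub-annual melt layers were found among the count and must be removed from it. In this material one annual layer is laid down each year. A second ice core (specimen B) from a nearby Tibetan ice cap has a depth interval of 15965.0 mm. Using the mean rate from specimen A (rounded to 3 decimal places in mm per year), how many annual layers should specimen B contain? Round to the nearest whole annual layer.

13075 annual layers

Specimen A: adjusted count: 22319 − 8 = 22311 annual layers.
A: Mean rate = 27250.3 mm / 22311 years ≈ 1.221 mm/yr.
B spans 15965.0 / 1.221 = 13075.35 years ≈ 13075 annual layers.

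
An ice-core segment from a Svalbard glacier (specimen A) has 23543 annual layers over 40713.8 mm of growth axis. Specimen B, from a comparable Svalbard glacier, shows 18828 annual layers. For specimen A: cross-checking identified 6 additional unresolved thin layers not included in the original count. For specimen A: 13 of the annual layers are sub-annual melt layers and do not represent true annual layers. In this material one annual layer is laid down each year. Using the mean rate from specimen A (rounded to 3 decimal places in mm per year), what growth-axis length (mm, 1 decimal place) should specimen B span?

Specimen A: adjusted count: 23543 − 13 + 6 = 23536 annual layers.
A: Extension rate ≈ 40713.8 / 23536 = 1.730 mm per year.
For B, 1.730 mm/year × 18828 years = 32572.4 mm.

32572.4 mm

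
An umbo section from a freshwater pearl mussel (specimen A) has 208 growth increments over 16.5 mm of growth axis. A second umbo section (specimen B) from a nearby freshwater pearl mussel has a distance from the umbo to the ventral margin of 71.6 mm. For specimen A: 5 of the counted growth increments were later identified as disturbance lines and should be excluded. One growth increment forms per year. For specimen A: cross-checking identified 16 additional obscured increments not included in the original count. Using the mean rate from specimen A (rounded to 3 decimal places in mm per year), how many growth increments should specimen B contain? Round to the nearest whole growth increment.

955 growth increments

Specimen A: correcting the raw count gives 208 − 5 + 16 = 219 true growth increments.
A: Mean rate = 16.5 mm / 219 years ≈ 0.075 mm/year.
B spans 71.6 / 0.075 = 954.67 years ≈ 955 growth increments.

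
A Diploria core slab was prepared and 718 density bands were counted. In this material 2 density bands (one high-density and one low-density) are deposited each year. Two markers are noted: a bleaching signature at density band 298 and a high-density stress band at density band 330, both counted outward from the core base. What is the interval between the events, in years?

The two markers are separated by 330 − 298 = 32 density bands.
32 density bands at 2 per year is 32 / 2 = 16 years.

16 years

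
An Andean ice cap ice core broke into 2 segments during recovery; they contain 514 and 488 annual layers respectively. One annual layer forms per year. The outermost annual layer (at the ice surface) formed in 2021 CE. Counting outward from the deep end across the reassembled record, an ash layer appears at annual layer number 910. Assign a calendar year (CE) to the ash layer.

1929 CE

Total annual layers = 514 + 488 = 1002.
Between annual layer 910 and the ice surface there are 1002 − 910 = 92 annual layers.
Counting back 92 years from 2021 CE places the ash layer in 2021 − 92 = 1929 CE.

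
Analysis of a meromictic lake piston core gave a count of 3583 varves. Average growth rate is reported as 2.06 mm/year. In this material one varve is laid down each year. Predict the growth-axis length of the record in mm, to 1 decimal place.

7381.0 mm

3583 years of growth are recorded.
Predicted length = 2.06 mm/year × 3583 years = 7381.0 mm.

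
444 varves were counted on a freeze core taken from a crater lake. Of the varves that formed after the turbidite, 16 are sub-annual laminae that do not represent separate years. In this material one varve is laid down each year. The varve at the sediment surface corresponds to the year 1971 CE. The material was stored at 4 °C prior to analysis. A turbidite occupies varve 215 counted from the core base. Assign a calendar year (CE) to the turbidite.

1758 CE

444 − 215 = 229 varves lie beyond the turbidite toward the sediment surface.
Removing the 16 false varves leaves 229 − 16 = 213 true varves beyond the turbidite.
Counting back 213 years from 1971 CE places the turbidite in 1971 − 213 = 1758 CE.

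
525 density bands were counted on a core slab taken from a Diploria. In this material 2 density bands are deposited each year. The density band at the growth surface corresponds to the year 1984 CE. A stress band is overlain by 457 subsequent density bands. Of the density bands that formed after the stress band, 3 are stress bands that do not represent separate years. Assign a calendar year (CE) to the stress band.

1757 CE

There are 457 density bands younger than the stress band.
Removing the 3 false density bands leaves 457 − 3 = 454 true density bands beyond the stress band.
With 2 density bands per year, 454 / 2 = 227 years.
1984 − 227 = 1757 CE.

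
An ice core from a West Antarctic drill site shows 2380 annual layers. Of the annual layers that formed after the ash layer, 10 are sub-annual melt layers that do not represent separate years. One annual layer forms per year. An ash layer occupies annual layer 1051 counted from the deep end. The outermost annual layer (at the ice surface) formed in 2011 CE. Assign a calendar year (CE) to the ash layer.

Between annual layer 1051 and the ice surface there are 2380 − 1051 = 1329 annual layers.
Removing the 10 false annual layers leaves 1329 − 10 = 1319 true annual layers beyond the ash layer.
2011 − 1319 = 692 CE.

692 CE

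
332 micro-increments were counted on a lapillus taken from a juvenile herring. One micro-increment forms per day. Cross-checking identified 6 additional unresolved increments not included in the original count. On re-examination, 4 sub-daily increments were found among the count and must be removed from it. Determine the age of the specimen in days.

Adjusted count: 332 − 4 + 6 = 334 micro-increments.
One micro-increment per day makes the duration 334 days.

334 d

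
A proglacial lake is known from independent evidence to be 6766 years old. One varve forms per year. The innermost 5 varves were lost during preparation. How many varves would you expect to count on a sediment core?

6761 varves

At one varve per year, 6766 years correspond to 6766 varves.
Subtracting the 5 varves not captured gives 6766 − 5 = 6761 varves in the record.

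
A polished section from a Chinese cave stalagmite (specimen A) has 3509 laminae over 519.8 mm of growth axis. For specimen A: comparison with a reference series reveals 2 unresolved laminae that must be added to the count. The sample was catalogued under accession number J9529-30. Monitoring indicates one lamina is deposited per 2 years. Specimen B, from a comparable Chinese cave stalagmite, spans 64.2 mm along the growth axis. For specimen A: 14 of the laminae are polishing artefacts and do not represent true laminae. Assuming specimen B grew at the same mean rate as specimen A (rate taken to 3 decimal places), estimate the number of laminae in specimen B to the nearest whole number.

Specimen A: correcting the raw count gives 3509 − 14 + 2 = 3497 true laminae.
Specimen A: at 2 years per lamina, 3497 × 2 = 6994 years.
A: Extension rate ≈ 519.8 / 6994 = 0.074 mm/year.
For B, 64.2 / 0.074 = 867.57 years; at 2 years per lamina that is 867.57 / 2 ≈ 434 laminae.

434 laminae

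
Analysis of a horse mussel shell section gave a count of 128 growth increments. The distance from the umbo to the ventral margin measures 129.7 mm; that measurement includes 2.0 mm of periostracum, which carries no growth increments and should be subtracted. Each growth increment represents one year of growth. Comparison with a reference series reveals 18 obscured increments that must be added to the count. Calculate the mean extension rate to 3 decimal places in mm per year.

True growth increment count = 128 + 18 = 146.
Net length = 129.7 − 2.0 = 127.7 mm.
Extension rate ≈ 127.7 / 146 = 0.875 mm per year.

0.875 mm per year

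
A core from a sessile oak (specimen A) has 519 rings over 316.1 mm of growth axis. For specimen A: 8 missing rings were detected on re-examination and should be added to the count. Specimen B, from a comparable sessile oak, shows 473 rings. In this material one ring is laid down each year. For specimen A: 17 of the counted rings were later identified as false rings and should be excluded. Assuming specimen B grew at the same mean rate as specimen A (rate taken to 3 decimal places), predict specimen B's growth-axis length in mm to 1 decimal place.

Specimen A: true ring count = 519 − 17 + 8 = 510.
A: 316.1 mm over 510 years gives 316.1 / 510 ≈ 0.620 mm/yr.
For B, 0.620 mm/year × 473 years = 293.3 mm.

293.3 mm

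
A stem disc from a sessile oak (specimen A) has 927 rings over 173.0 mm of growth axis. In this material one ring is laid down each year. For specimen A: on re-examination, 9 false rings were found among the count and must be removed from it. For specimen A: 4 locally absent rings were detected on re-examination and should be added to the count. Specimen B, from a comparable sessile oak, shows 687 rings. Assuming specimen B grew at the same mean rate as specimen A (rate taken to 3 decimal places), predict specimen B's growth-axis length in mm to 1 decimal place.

Specimen A: true ring count = 927 − 9 + 4 = 922.
A: 173.0 mm over 922 years gives 173.0 / 922 ≈ 0.188 mm/year.
For B, 0.188 mm/year × 687 years = 129.2 mm.

129.2 mm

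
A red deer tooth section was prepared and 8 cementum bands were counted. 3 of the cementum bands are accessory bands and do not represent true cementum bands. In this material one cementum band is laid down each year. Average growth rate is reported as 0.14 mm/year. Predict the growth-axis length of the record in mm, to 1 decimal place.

Correcting the raw count gives 8 − 3 = 5 true cementum bands.
Length ≈ 0.14 × 5 = 0.7 mm.

0.7 mm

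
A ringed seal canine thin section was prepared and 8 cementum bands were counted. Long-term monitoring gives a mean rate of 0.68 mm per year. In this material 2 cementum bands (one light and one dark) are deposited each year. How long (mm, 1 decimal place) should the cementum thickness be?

With 2 cementum bands per year, 8 / 2 = 4 years.
Predicted length = 0.68 mm/year × 4 years = 2.7 mm.

2.7 mm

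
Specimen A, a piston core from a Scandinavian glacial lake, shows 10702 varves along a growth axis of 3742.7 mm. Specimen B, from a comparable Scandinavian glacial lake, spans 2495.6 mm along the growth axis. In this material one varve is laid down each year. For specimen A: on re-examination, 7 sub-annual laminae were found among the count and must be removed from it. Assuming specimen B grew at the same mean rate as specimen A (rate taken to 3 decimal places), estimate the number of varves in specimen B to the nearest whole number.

Specimen A: true varve count = 10702 − 7 = 10695.
A: Extension rate ≈ 3742.7 / 10695 = 0.350 mm/yr.
B spans 2495.6 / 0.350 = 7130.29 years ≈ 7130 varves.

7130 varves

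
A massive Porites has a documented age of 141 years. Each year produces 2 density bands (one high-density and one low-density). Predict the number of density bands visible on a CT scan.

141 years at 2 density bands per year gives 141 × 2 = 282 density bands.
So 282 density bands should be present.

282 density bands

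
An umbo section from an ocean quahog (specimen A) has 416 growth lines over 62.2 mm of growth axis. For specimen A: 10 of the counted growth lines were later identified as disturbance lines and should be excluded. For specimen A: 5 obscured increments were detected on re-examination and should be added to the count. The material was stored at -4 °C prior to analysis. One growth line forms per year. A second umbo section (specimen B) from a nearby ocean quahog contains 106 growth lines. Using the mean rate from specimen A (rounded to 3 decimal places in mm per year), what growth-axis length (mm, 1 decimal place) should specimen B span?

16.0 mm

Specimen A: true growth line count = 416 − 10 + 5 = 411.
A: Mean rate = 62.2 mm / 411 years ≈ 0.151 mm/year.
For B, 0.151 mm/year × 106 years = 16.0 mm.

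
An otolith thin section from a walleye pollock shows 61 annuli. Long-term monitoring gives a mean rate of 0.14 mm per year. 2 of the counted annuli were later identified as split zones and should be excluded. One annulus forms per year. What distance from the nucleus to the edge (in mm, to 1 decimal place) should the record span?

Correcting the raw count gives 61 − 2 = 59 true annuli.
Predicted length = 0.14 mm/year × 59 years = 8.3 mm.

8.3 mm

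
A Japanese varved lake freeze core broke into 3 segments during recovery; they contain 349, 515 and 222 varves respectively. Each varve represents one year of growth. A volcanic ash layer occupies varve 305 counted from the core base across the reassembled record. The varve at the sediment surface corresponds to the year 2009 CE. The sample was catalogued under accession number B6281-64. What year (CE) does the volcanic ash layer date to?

1228 CE

Total varves = 349 + 515 + 222 = 1086.
Between varve 305 and the sediment surface there are 1086 − 305 = 781 varves.
The varve at the sediment surface is 2009 CE, so the volcanic ash layer dates to 2009 − 781 = 1228 CE.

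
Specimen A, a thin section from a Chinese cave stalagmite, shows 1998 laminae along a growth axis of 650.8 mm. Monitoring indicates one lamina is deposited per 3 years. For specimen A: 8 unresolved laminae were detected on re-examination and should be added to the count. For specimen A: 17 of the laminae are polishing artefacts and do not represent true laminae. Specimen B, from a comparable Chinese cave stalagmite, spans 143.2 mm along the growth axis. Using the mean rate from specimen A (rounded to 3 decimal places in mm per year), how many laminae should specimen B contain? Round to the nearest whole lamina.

438 laminae

Specimen A: correcting the raw count gives 1998 − 17 + 8 = 1989 true laminae.
Specimen A: multiplying by 3 years per lamina: 1989 × 3 = 5967 years.
A: Mean rate = 650.8 mm / 5967 years ≈ 0.109 mm/yr.
For B, 143.2 / 0.109 = 1313.76 years; at 3 years per lamina that is 1313.76 / 3 ≈ 438 laminae.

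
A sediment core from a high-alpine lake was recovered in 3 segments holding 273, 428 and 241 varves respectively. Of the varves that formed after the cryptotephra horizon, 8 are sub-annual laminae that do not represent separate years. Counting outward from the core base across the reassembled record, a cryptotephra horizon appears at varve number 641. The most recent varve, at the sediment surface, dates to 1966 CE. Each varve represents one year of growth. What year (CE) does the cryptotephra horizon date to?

Total varves = 273 + 428 + 241 = 942.
The cryptotephra horizon sits at varve 641 from the core base, so 942 − 641 = 301 varves formed after it.
Removing the 8 false varves leaves 301 − 8 = 293 true varves beyond the cryptotephra horizon.
Counting back 293 years from 1966 CE places the cryptotephra horizon in 1966 − 293 = 1673 CE.

1673 CE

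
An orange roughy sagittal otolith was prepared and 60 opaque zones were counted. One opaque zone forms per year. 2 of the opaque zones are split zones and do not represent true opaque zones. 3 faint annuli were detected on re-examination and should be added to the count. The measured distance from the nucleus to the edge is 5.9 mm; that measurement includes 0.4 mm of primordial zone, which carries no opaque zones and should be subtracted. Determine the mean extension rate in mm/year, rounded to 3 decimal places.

0.090 mm/year

After corrections the count is 60 − 2 + 3 = 61 opaque zones.
Net length = 5.9 − 0.4 = 5.5 mm.
Mean rate = 5.5 mm / 61 years ≈ 0.090 mm/year.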